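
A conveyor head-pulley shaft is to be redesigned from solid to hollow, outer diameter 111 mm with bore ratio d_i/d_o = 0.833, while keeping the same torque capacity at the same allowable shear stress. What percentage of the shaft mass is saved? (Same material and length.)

52.6 %

Equal τ_max and T ⇒ the solid shaft needs d_s³ = d_o³(1−k⁴), so d_s = 111·(1−0.833⁴)^(1/3) = 89.18 mm.
Area ratio A_h/A_s = d_o²(1−k²)/d_s² = (1−k²)/(1−k⁴)^(2/3) = 0.4743.
Mass saving = 1 − 0.4743 = 52.6 %.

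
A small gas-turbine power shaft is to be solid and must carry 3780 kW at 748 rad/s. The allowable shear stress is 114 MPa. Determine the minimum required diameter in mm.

ω = 748 rad/s, so T = P/ω = 3780×10³ / 748.0 = 5053 N·m.
For a solid shaft τ_max = 16T/(πd³), so d = (16T/(π τ_allow))^(1/3) = (16·5053/(π·1.14×10^8))^(1/3) = 0.06089 m.

60.9 mm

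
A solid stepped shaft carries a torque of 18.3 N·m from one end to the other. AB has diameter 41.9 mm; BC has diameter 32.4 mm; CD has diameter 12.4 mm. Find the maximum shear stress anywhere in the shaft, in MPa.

Under the same torque, τ_max = 16T/(πd³) is largest where d is smallest — segment CD (d = 12.4 mm).
τ_max = 16·18.30/(π·(0.0124)³) = 4.888×10^7 Pa.

48.9 MPa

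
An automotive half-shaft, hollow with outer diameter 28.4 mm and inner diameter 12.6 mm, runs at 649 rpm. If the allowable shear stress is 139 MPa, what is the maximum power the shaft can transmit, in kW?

40.8 kW

J = π(d_o⁴ − d_i⁴)/32 = π(0.0284⁴ − 0.0126⁴)/32 = 6.139×10^-8 m⁴.
T_max = τ_allow·J/r = 1.39×10^8 × 6.139×10^-8 / 0.0142 = 601.0 N·m.
ω = 2π·649/60 = 67.96 rad/s, so P_max = T_max·ω = 4.084×10^4 W.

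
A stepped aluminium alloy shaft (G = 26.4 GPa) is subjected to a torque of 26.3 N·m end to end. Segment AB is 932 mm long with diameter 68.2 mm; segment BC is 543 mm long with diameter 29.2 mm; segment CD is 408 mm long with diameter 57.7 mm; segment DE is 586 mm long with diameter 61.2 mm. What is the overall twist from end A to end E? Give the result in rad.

J_AB = π(0.0682)⁴/32 = 2.12×10^-6 m⁴; J_BC = π(0.0292)⁴/32 = 7.14×10^-8 m⁴; J_CD = π(0.0577)⁴/32 = 1.09×10^-6 m⁴; J_DE = π(0.0612)⁴/32 = 1.38×10^-6 m⁴.
θ = (T/G)·Σ L_i/J_i = (26.30/26.4×10⁹)·(0.932/2.12×10^-6 + 0.543/7.14×10^-8 + 0.408/1.09×10^-6 + 0.586/1.38×10^-6) = 8.814×10^-3 rad.

0.00881 rad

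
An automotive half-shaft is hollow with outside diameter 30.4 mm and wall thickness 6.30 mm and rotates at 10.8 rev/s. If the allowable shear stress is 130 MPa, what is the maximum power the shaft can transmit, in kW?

42.9 kW

J = π(d_o⁴ − d_i⁴)/32 = π(0.0304⁴ − 0.0178⁴)/32 = 7.399×10^-8 m⁴.
T_max = τ_allow·J/r = 1.30×10^8 × 7.399×10^-8 / 0.0152 = 632.8 N·m.
ω = 2π·10.8 = 67.86 rad/s, so P_max = T_max·ω = 4.294×10^4 W.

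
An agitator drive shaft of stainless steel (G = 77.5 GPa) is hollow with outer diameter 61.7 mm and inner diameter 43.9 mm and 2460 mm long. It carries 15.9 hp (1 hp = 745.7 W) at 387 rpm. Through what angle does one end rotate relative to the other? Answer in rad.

0.00878 rad

ω = 2π·387/60 = 40.53 rad/s, so T = P/ω = 15.9×745.7 / 40.53 = 292.6 N·m.
J = π(d_o⁴ − d_i⁴)/32 = π(0.0617⁴ − 0.0439⁴)/32 = 1.058×10^-6 m⁴.
θ = T·L/(G·J) = 292.6 × 2.46 / (77.5×10⁹ × 1.058×10^-6) = 8.776×10^-3 rad.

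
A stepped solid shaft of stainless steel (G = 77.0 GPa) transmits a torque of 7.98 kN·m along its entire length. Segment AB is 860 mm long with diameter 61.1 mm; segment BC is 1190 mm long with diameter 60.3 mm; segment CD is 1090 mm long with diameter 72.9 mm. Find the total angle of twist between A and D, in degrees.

J_AB = π(0.0611)⁴/32 = 1.37×10^-6 m⁴; J_BC = π(0.0603)⁴/32 = 1.30×10^-6 m⁴; J_CD = π(0.0729)⁴/32 = 2.77×10^-6 m⁴.
θ = (T/G)·Σ L_i/J_i = (7980/77.0×10⁹)·(0.860/1.37×10^-6 + 1.19/1.30×10^-6 + 1.09/2.77×10^-6) = 0.2009 rad.

11.5°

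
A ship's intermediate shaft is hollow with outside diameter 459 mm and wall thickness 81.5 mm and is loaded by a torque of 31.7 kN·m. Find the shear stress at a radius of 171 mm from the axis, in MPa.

1.50 MPa

J = π(d_o⁴ − d_i⁴)/32 = π(0.459⁴ − 0.296⁴)/32 = 3.604×10^-3 m⁴.
Shear stress varies linearly with radius: τ = T·r/J = 31700 × 0.171 / 3.604×10^-3 = 1.504×10^6 Pa.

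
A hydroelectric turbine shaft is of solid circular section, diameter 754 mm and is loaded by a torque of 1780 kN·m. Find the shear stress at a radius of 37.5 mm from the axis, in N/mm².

2.10 N/mm²

J = πd⁴/32 = π(0.754)⁴/32 = 0.03173 m⁴.
Shear stress varies linearly with radius: τ = T·r/J = 1.780e6 × 0.0375 / 0.03173 = 2.104×10^6 Pa.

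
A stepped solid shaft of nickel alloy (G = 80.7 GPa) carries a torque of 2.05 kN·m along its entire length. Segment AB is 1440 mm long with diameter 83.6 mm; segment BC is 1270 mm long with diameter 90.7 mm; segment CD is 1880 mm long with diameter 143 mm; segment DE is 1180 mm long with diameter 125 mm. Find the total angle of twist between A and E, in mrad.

J_AB = π(0.0836)⁴/32 = 4.80×10^-6 m⁴; J_BC = π(0.0907)⁴/32 = 6.64×10^-6 m⁴; J_CD = π(0.143)⁴/32 = 4.11×10^-5 m⁴; J_DE = π(0.125)⁴/32 = 2.40×10^-5 m⁴.
θ = (T/G)·Σ L_i/J_i = (2050/80.7×10⁹)·(1.44/4.80×10^-6 + 1.27/6.64×10^-6 + 1.88/4.11×10^-5 + 1.18/2.40×10^-5) = 0.01490 rad.

14.9 mrad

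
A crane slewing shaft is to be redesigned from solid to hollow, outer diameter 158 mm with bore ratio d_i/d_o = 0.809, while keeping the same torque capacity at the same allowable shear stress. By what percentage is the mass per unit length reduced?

Equal τ_max and T ⇒ the solid shaft needs d_s³ = d_o³(1−k⁴), so d_s = 158·(1−0.809⁴)^(1/3) = 131.1 mm.
Area ratio A_h/A_s = d_o²(1−k²)/d_s² = (1−k²)/(1−k⁴)^(2/3) = 0.5016.
Mass saving = 1 − 0.5016 = 49.8 %.

49.8 %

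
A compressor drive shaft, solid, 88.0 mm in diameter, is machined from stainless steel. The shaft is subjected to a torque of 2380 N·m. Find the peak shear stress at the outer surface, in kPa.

17800 kPa

J = πd⁴/32 = π(0.0880)⁴/32 = 5.887×10^-6 m⁴.
τ_max = T·r/J = 2380 × 0.0440 / 5.887×10^-6 = 1.779×10^7 Pa.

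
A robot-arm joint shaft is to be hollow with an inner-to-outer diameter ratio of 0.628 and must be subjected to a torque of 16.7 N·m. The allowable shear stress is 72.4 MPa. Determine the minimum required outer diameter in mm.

For a hollow shaft with d_i/d_o = 0.628: τ_max = 16T/(π d_o³ (1−k⁴)), so d_o = [16T/(π τ_allow (1−k⁴))]^(1/3) = [16·16.70/(π·7.24×10^7·0.8445)]^(1/3) = 0.01116 m.

11.2 mm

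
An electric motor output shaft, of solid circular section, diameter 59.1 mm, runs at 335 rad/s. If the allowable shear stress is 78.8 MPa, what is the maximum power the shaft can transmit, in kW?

1070 kW

J = πd⁴/32 = π(0.0591)⁴/32 = 1.198×10^-6 m⁴.
T_max = τ_allow·J/r = 7.88×10^7 × 1.198×10^-6 / 0.0295 = 3194 N·m.
ω = 335 rad/s, so P_max = T_max·ω = 1.070×10^6 W.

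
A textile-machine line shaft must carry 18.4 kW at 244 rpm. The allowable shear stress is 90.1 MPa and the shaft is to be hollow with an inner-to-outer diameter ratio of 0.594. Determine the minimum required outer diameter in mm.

ω = 2π·244/60 = 25.55 rad/s, so T = P/ω = 18.4×10³ / 25.55 = 720.1 N·m.
For a hollow shaft with d_i/d_o = 0.594: τ_max = 16T/(π d_o³ (1−k⁴)), so d_o = [16T/(π τ_allow (1−k⁴))]^(1/3) = [16·720.1/(π·9.01×10^7·0.8755)]^(1/3) = 0.03596 m.

36.0 mm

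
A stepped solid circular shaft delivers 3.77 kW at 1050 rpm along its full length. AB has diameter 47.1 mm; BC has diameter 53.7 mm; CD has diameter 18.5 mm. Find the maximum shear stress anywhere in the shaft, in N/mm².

ω = 2π·1050/60 = 110.0 rad/s, so T = P/ω = 3.77×10³ / 110.0 = 34.29 N·m.
Under the same torque, τ_max = 16T/(πd³) is largest where d is smallest — segment CD (d = 18.5 mm).
τ_max = 16·34.29/(π·(0.0185)³) = 2.758×10^7 Pa.

27.6 N/mm²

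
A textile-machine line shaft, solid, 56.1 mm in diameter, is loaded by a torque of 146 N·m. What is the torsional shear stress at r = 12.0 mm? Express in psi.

261 psi

J = πd⁴/32 = π(0.0561)⁴/32 = 9.724×10^-7 m⁴.
Shear stress varies linearly with radius: τ = T·r/J = 146.0 × 0.0120 / 9.724×10^-7 = 1.802×10^6 Pa.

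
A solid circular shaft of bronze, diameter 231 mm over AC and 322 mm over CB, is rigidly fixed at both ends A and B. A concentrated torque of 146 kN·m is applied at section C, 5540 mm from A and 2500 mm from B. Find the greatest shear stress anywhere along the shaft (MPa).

19.9 MPa

Compatibility: T_A·a/J_AC = T_B·b/J_CB with T_A + T_B = T₀.
J_AC = 2.80×10^-4 m⁴, J_CB = 1.06×10^-3 m⁴, so T_A = T₀·(J_AC/a)/((J_AC/a)+(J_CB/b)) = 15590 N·m, T_B = 130400 N·m.
τ in each portion: τ_AC = 6.44×10^6 Pa, τ_CB = 1.99×10^7 Pa; maximum is in CB.
τ_max = T_CB·r/J = 130400·0.161/1.06×10^-3 = 1.989×10^7 Pa.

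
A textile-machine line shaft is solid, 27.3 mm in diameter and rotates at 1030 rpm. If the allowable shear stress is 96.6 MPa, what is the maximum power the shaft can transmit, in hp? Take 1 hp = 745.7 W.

55.8 hp

J = πd⁴/32 = π(0.0273)⁴/32 = 5.453×10^-8 m⁴.
T_max = τ_allow·J/r = 9.66×10^7 × 5.453×10^-8 / 0.0137 = 385.9 N·m.
ω = 2π·1030/60 = 107.9 rad/s, so P_max = T_max·ω = 4.163×10^4 W.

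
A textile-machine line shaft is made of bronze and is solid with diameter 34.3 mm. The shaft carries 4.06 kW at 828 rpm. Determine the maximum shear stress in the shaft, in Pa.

ω = 2π·828/60 = 86.71 rad/s, so T = P/ω = 4.06×10³ / 86.71 = 46.82 N·m.
J = πd⁴/32 = π(0.0343)⁴/32 = 1.359×10^-7 m⁴.
τ_max = T·r/J = 46.82 × 0.0171 / 1.359×10^-7 = 5.910×10^6 Pa.

5.91e6 Pa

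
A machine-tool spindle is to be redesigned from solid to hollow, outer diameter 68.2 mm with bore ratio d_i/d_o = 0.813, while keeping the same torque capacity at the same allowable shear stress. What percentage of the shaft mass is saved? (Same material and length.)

Equal τ_max and T ⇒ the solid shaft needs d_s³ = d_o³(1−k⁴), so d_s = 68.2·(1−0.813⁴)^(1/3) = 56.32 mm.
Area ratio A_h/A_s = d_o²(1−k²)/d_s² = (1−k²)/(1−k⁴)^(2/3) = 0.4972.
Mass saving = 1 − 0.4972 = 50.3 %.

50.3 %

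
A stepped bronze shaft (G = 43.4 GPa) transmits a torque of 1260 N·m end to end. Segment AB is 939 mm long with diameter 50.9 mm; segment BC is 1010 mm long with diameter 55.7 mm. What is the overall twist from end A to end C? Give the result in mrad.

J_AB = π(0.0509)⁴/32 = 6.59×10^-7 m⁴; J_BC = π(0.0557)⁴/32 = 9.45×10^-7 m⁴.
θ = (T/G)·Σ L_i/J_i = (1260/43.4×10⁹)·(0.939/6.59×10^-7 + 1.01/9.45×10^-7) = 0.07240 rad.

72.4 mrad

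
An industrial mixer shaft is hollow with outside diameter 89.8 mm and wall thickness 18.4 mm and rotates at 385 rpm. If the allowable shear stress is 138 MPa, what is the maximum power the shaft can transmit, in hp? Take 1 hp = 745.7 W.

932 hp

J = π(d_o⁴ − d_i⁴)/32 = π(0.0898⁴ − 0.0530⁴)/32 = 5.610×10^-6 m⁴.
T_max = τ_allow·J/r = 1.38×10^8 × 5.610×10^-6 / 0.0449 = 17240 N·m.
ω = 2π·385/60 = 40.32 rad/s, so P_max = T_max·ω = 6.951×10^5 W.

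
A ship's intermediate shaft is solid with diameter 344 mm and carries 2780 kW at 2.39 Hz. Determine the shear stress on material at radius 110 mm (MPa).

14.8 MPa

ω = 2π·2.39 = 15.02 rad/s, so T = P/ω = 2780×10³ / 15.02 = 185100 N·m.
J = πd⁴/32 = π(0.344)⁴/32 = 1.375×10^-3 m⁴.
Shear stress varies linearly with radius: τ = T·r/J = 185100 × 0.110 / 1.375×10^-3 = 1.481×10^7 Pa.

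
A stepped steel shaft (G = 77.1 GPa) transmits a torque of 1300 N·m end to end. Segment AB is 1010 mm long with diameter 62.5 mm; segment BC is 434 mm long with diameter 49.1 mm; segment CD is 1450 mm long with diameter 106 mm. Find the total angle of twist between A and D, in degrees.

1.50°

J_AB = π(0.0625)⁴/32 = 1.50×10^-6 m⁴; J_BC = π(0.0491)⁴/32 = 5.71×10^-7 m⁴; J_CD = π(0.106)⁴/32 = 1.24×10^-5 m⁴.
θ = (T/G)·Σ L_i/J_i = (1300/77.1×10⁹)·(1.01/1.50×10^-6 + 0.434/5.71×10^-7 + 1.45/1.24×10^-5) = 0.02617 rad.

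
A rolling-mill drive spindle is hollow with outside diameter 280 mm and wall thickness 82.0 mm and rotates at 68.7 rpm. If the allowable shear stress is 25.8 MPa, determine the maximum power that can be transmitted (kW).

J = π(d_o⁴ − d_i⁴)/32 = π(0.280⁴ − 0.116⁴)/32 = 5.857×10^-4 m⁴.
T_max = τ_allow·J/r = 2.58×10^7 × 5.857×10^-4 / 0.140 = 107900 N·m.
ω = 2π·68.7/60 = 7.194 rad/s, so P_max = T_max·ω = 7.765×10^5 W.

776 kW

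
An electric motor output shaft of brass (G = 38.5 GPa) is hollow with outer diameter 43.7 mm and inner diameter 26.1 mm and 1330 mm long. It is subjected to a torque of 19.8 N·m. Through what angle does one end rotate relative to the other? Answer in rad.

J = π(d_o⁴ − d_i⁴)/32 = π(0.0437⁴ − 0.0261⁴)/32 = 3.125×10^-7 m⁴.
θ = T·L/(G·J) = 19.80 × 1.33 / (38.5×10⁹ × 3.125×10^-7) = 2.189×10^-3 rad.

0.00219 rad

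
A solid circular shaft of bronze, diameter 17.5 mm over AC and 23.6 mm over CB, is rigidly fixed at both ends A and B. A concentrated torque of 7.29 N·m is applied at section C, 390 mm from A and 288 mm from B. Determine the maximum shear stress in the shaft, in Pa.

Compatibility: T_A·a/J_AC = T_B·b/J_CB with T_A + T_B = T₀.
J_AC = 9.21×10^-9 m⁴, J_CB = 3.05×10^-8 m⁴, so T_A = T₀·(J_AC/a)/((J_AC/a)+(J_CB/b)) = 1.331 N·m, T_B = 5.959 N·m.
τ in each portion: τ_AC = 1.26×10^6 Pa, τ_CB = 2.31×10^6 Pa; maximum is in CB.
τ_max = T_CB·r/J = 5.959·0.0118/3.05×10^-8 = 2.309×10^6 Pa.

2.31e6 Pa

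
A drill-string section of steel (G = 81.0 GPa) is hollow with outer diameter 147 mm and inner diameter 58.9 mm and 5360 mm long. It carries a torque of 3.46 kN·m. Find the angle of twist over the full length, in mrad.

5.13 mrad

J = π(d_o⁴ − d_i⁴)/32 = π(0.147⁴ − 0.0589⁴)/32 = 4.466×10^-5 m⁴.
θ = T·L/(G·J) = 3460 × 5.36 / (81.0×10⁹ × 4.466×10^-5) = 5.127×10^-3 rad.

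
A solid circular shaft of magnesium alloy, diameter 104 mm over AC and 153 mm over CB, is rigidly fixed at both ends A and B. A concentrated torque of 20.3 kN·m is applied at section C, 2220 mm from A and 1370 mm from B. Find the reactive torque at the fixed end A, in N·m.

Compatibility: T_A·a/J_AC = T_B·b/J_CB with T_A + T_B = T₀.
J_AC = 1.15×10^-5 m⁴, J_CB = 5.38×10^-5 m⁴, so T_A = T₀·(J_AC/a)/((J_AC/a)+(J_CB/b)) = 2363 N·m, T_B = 17940 N·m.

2360 N·m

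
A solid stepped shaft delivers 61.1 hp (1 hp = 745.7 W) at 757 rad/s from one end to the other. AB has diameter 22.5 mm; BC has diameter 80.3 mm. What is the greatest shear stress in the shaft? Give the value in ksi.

3.90 ksi

ω = 757 rad/s, so T = P/ω = 61.1×745.7 / 757.0 = 60.19 N·m.
Under the same torque, τ_max = 16T/(πd³) is largest where d is smallest — segment AB (d = 22.5 mm).
τ_max = 16·60.19/(π·(0.0225)³) = 2.691×10^7 Pa.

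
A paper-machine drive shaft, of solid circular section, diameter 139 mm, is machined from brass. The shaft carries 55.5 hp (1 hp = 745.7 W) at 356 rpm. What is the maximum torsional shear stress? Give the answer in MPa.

ω = 2π·356/60 = 37.28 rad/s, so T = P/ω = 55.5×745.7 / 37.28 = 1110 N·m.
J = πd⁴/32 = π(0.139)⁴/32 = 3.665×10^-5 m⁴.
τ_max = T·r/J = 1110 × 0.0695 / 3.665×10^-5 = 2.105×10^6 Pa.

2.11 MPa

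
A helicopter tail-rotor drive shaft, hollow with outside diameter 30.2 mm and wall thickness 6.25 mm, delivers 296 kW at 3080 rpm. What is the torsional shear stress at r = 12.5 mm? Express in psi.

ω = 2π·3080/60 = 322.5 rad/s, so T = P/ω = 296×10³ / 322.5 = 917.7 N·m.
J = π(d_o⁴ − d_i⁴)/32 = π(0.0302⁴ − 0.0177⁴)/32 = 7.203×10^-8 m⁴.
Shear stress varies linearly with radius: τ = T·r/J = 917.7 × 0.0125 / 7.203×10^-8 = 1.593×10^8 Pa.

23100 psi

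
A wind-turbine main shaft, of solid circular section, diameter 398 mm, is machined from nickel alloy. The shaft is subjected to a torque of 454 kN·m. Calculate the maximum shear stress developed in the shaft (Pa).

J = πd⁴/32 = π(0.398)⁴/32 = 2.463×10^-3 m⁴.
τ_max = T·r/J = 454000 × 0.199 / 2.463×10^-3 = 3.668×10^7 Pa.

3.67e7 Pa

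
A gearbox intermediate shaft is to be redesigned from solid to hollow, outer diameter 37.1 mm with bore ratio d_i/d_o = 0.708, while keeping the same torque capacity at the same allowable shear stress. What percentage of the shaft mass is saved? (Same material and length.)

Equal τ_max and T ⇒ the solid shaft needs d_s³ = d_o³(1−k⁴), so d_s = 37.1·(1−0.708⁴)^(1/3) = 33.69 mm.
Area ratio A_h/A_s = d_o²(1−k²)/d_s² = (1−k²)/(1−k⁴)^(2/3) = 0.6049.
Mass saving = 1 − 0.6049 = 39.5 %.

39.5 %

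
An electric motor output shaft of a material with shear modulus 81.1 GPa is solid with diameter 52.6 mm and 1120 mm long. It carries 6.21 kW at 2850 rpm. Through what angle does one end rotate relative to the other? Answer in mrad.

ω = 2π·2850/60 = 298.5 rad/s, so T = P/ω = 6.21×10³ / 298.5 = 20.81 N·m.
J = πd⁴/32 = π(0.0526)⁴/32 = 7.515×10^-7 m⁴.
θ = T·L/(G·J) = 20.81 × 1.12 / (81.1×10⁹ × 7.515×10^-7) = 3.824×10^-4 rad.

0.382 mrad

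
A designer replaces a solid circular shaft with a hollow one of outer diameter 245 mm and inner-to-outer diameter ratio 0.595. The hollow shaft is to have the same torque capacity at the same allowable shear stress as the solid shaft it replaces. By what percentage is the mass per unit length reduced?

29.4 %

Equal τ_max and T ⇒ the solid shaft needs d_s³ = d_o³(1−k⁴), so d_s = 245·(1−0.595⁴)^(1/3) = 234.3 mm.
Area ratio A_h/A_s = d_o²(1−k²)/d_s² = (1−k²)/(1−k⁴)^(2/3) = 0.7063.
Mass saving = 1 − 0.7063 = 29.4 %.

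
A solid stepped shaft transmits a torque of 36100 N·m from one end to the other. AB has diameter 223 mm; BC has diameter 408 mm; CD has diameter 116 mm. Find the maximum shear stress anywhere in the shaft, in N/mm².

Under the same torque, τ_max = 16T/(πd³) is largest where d is smallest — segment CD (d = 116 mm).
τ_max = 16·36100/(π·(0.116)³) = 1.178×10^8 Pa.

118 N/mm²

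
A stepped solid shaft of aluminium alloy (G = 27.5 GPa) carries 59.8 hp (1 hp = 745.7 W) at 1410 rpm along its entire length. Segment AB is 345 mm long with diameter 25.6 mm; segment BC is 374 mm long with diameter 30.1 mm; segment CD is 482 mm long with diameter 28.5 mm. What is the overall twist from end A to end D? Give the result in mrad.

ω = 2π·1410/60 = 147.7 rad/s, so T = P/ω = 59.8×745.7 / 147.7 = 302.0 N·m.
J_AB = π(0.0256)⁴/32 = 4.22×10^-8 m⁴; J_BC = π(0.0301)⁴/32 = 8.06×10^-8 m⁴; J_CD = π(0.0285)⁴/32 = 6.48×10^-8 m⁴.
θ = (T/G)·Σ L_i/J_i = (302.0/27.5×10⁹)·(0.345/4.22×10^-8 + 0.374/8.06×10^-8 + 0.482/6.48×10^-8) = 0.2225 rad.

223 mrad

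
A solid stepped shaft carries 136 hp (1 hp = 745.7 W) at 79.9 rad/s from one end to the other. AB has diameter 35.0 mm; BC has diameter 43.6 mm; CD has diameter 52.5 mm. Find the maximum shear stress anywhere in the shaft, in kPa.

151000 kPa

ω = 79.9 rad/s, so T = P/ω = 136×745.7 / 79.90 = 1269 N·m.
Under the same torque, τ_max = 16T/(πd³) is largest where d is smallest — segment AB (d = 35.0 mm).
τ_max = 16·1269/(π·(0.0350)³) = 1.508×10^8 Pa.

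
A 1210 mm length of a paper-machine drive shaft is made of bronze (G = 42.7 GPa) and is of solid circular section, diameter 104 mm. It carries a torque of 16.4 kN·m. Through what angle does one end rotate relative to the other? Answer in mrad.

40.5 mrad

J = πd⁴/32 = π(0.104)⁴/32 = 1.149×10^-5 m⁴.
θ = T·L/(G·J) = 16400 × 1.21 / (42.7×10⁹ × 1.149×10^-5) = 0.04046 rad.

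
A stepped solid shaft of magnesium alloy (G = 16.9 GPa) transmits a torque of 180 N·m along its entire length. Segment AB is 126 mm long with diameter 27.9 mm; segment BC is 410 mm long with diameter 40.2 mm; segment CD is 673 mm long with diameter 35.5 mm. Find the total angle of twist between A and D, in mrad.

J_AB = π(0.0279)⁴/32 = 5.95×10^-8 m⁴; J_BC = π(0.0402)⁴/32 = 2.56×10^-7 m⁴; J_CD = π(0.0355)⁴/32 = 1.56×10^-7 m⁴.
θ = (T/G)·Σ L_i/J_i = (180.0/16.9×10⁹)·(0.126/5.95×10^-8 + 0.410/2.56×10^-7 + 0.673/1.56×10^-7) = 0.08556 rad.

85.6 mrad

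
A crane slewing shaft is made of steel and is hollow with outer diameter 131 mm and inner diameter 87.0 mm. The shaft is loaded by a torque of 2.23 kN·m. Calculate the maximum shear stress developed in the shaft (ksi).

0.910 ksi

J = π(d_o⁴ − d_i⁴)/32 = π(0.131⁴ − 0.0870⁴)/32 = 2.329×10^-5 m⁴.
τ_max = T·r/J = 2230 × 0.0655 / 2.329×10^-5 = 6.272×10^6 Pa.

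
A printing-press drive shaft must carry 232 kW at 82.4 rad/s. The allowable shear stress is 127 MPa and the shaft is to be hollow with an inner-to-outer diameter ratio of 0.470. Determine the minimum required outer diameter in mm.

ω = 82.4 rad/s, so T = P/ω = 232×10³ / 82.40 = 2816 N·m.
For a hollow shaft with d_i/d_o = 0.470: τ_max = 16T/(π d_o³ (1−k⁴)), so d_o = [16T/(π τ_allow (1−k⁴))]^(1/3) = [16·2816/(π·1.27×10^8·0.9512)]^(1/3) = 0.04915 m.

49.1 mm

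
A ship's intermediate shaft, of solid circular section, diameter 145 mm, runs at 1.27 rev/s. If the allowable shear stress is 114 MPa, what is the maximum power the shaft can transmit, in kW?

J = πd⁴/32 = π(0.145)⁴/32 = 4.340×10^-5 m⁴.
T_max = τ_allow·J/r = 1.14×10^8 × 4.340×10^-5 / 0.0725 = 68240 N·m.
ω = 2π·1.27 = 7.980 rad/s, so P_max = T_max·ω = 5.445×10^5 W.

545 kW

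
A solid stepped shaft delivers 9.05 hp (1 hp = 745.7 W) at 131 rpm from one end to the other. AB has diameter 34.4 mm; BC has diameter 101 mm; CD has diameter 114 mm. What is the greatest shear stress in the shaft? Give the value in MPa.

ω = 2π·131/60 = 13.72 rad/s, so T = P/ω = 9.05×745.7 / 13.72 = 491.9 N·m.
Under the same torque, τ_max = 16T/(πd³) is largest where d is smallest — segment AB (d = 34.4 mm).
τ_max = 16·491.9/(π·(0.0344)³) = 6.155×10^7 Pa.

61.5 MPa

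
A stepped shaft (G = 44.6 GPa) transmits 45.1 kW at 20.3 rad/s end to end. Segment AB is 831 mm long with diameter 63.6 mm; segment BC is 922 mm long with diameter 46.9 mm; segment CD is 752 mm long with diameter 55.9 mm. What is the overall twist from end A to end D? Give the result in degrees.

ω = 20.3 rad/s, so T = P/ω = 45.1×10³ / 20.30 = 2222 N·m.
J_AB = π(0.0636)⁴/32 = 1.61×10^-6 m⁴; J_BC = π(0.0469)⁴/32 = 4.75×10^-7 m⁴; J_CD = π(0.0559)⁴/32 = 9.59×10^-7 m⁴.
θ = (T/G)·Σ L_i/J_i = (2222/44.6×10⁹)·(0.831/1.61×10^-6 + 0.922/4.75×10^-7 + 0.752/9.59×10^-7) = 0.1615 rad.

9.26°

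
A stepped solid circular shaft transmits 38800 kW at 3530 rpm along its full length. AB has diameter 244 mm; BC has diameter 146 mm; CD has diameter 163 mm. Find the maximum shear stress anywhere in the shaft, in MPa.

172 MPa

ω = 2π·3530/60 = 369.7 rad/s, so T = P/ω = 38800×10³ / 369.7 = 105000 N·m.
Under the same torque, τ_max = 16T/(πd³) is largest where d is smallest — segment BC (d = 146 mm).
τ_max = 16·105000/(π·(0.146)³) = 1.718×10^8 Pa.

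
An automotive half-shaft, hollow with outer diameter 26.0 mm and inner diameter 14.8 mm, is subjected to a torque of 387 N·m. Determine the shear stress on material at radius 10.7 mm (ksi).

15.0 ksi

J = π(d_o⁴ − d_i⁴)/32 = π(0.0260⁴ − 0.0148⁴)/32 = 4.015×10^-8 m⁴.
Shear stress varies linearly with radius: τ = T·r/J = 387.0 × 0.0107 / 4.015×10^-8 = 1.031×10^8 Pa.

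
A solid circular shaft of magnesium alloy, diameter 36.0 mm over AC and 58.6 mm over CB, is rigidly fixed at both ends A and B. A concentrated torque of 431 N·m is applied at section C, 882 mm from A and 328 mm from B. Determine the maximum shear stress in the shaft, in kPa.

10400 kPa

Compatibility: T_A·a/J_AC = T_B·b/J_CB with T_A + T_B = T₀.
J_AC = 1.65×10^-7 m⁴, J_CB = 1.16×10^-6 m⁴, so T_A = T₀·(J_AC/a)/((J_AC/a)+(J_CB/b)) = 21.68 N·m, T_B = 409.3 N·m.
τ in each portion: τ_AC = 2.37×10^6 Pa, τ_CB = 1.04×10^7 Pa; maximum is in CB.
τ_max = T_CB·r/J = 409.3·0.0293/1.16×10^-6 = 1.036×10^7 Pa.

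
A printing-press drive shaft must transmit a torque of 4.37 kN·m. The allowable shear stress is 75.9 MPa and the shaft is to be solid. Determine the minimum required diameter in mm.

For a solid shaft τ_max = 16T/(πd³), so d = (16T/(π τ_allow))^(1/3) = (16·4370/(π·7.59×10^7))^(1/3) = 0.06644 m.

66.4 mm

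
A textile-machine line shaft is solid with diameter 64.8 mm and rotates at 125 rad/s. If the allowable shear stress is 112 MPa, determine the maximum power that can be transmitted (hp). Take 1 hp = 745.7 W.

1000 hp

J = πd⁴/32 = π(0.0648)⁴/32 = 1.731×10^-6 m⁴.
T_max = τ_allow·J/r = 1.12×10^8 × 1.731×10^-6 / 0.0324 = 5984 N·m.
ω = 125 rad/s, so P_max = T_max·ω = 7.480×10^5 W.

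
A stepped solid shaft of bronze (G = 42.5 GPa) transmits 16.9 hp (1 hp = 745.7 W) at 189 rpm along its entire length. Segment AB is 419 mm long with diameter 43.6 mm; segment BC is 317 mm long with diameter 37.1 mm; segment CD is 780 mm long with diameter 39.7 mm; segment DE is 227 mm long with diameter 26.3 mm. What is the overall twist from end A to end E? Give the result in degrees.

ω = 2π·189/60 = 19.79 rad/s, so T = P/ω = 16.9×745.7 / 19.79 = 636.7 N·m.
J_AB = π(0.0436)⁴/32 = 3.55×10^-7 m⁴; J_BC = π(0.0371)⁴/32 = 1.86×10^-7 m⁴; J_CD = π(0.0397)⁴/32 = 2.44×10^-7 m⁴; J_DE = π(0.0263)⁴/32 = 4.70×10^-8 m⁴.
θ = (T/G)·Σ L_i/J_i = (636.7/42.5×10⁹)·(0.419/3.55×10^-7 + 0.317/1.86×10^-7 + 0.780/2.44×10^-7 + 0.227/4.70×10^-8) = 0.1636 rad.

9.37°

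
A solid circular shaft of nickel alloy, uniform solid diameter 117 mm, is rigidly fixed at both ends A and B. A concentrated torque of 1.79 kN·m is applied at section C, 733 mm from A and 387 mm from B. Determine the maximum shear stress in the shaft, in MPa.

3.73 MPa

With uniform GJ and both ends fixed, compatibility θ_AC = θ_CB gives T_A·a = T_B·b, together with T_A + T_B = T₀.
T_A = T₀·b/(a+b) = 1790·387/1120 = 618.5 N·m; T_B = 1171 N·m.
τ in each portion: τ_AC = 1.97×10^6 Pa, τ_CB = 3.73×10^6 Pa; maximum is in CB.
τ_max = T_CB·r/J = 1171·0.0585/1.84×10^-5 = 3.725×10^6 Pa.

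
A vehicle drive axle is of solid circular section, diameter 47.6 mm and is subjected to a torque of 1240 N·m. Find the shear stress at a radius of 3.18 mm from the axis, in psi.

1130 psi

J = πd⁴/32 = π(0.0476)⁴/32 = 5.040×10^-7 m⁴.
Shear stress varies linearly with radius: τ = T·r/J = 1240 × 0.00318 / 5.040×10^-7 = 7.824×10^6 Pa.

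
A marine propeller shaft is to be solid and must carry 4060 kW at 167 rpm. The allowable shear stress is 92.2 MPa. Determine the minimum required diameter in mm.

234 mm

ω = 2π·167/60 = 17.49 rad/s, so T = P/ω = 4060×10³ / 17.49 = 232200 N·m.
For a solid shaft τ_max = 16T/(πd³), so d = (16T/(π τ_allow))^(1/3) = (16·232200/(π·9.22×10^7))^(1/3) = 0.2341 m.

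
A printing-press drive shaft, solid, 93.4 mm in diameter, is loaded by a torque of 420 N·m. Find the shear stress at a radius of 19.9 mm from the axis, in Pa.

J = πd⁴/32 = π(0.0934)⁴/32 = 7.471×10^-6 m⁴.
Shear stress varies linearly with radius: τ = T·r/J = 420.0 × 0.0199 / 7.471×10^-6 = 1.119×10^6 Pa.

1.12e6 Pa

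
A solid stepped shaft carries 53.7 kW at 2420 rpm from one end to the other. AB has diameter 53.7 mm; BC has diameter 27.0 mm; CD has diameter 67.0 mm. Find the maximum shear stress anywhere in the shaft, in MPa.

ω = 2π·2420/60 = 253.4 rad/s, so T = P/ω = 53.7×10³ / 253.4 = 211.9 N·m.
Under the same torque, τ_max = 16T/(πd³) is largest where d is smallest — segment BC (d = 27.0 mm).
τ_max = 16·211.9/(π·(0.0270)³) = 5.483×10^7 Pa.

54.8 MPa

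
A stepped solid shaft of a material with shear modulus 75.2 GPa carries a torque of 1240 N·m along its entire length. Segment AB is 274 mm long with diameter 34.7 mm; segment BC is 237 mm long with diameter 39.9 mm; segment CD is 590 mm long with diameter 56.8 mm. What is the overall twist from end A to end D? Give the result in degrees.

3.26°

J_AB = π(0.0347)⁴/32 = 1.42×10^-7 m⁴; J_BC = π(0.0399)⁴/32 = 2.49×10^-7 m⁴; J_CD = π(0.0568)⁴/32 = 1.02×10^-6 m⁴.
θ = (T/G)·Σ L_i/J_i = (1240/75.2×10⁹)·(0.274/1.42×10^-7 + 0.237/2.49×10^-7 + 0.590/1.02×10^-6) = 0.05697 rad.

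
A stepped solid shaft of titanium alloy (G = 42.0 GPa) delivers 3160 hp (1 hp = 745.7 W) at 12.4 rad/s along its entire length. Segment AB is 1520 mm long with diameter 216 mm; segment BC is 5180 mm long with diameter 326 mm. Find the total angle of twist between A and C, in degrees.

ω = 12.4 rad/s, so T = P/ω = 3160×745.7 / 12.40 = 190000 N·m.
J_AB = π(0.216)⁴/32 = 2.14×10^-4 m⁴; J_BC = π(0.326)⁴/32 = 1.11×10^-3 m⁴.
θ = (T/G)·Σ L_i/J_i = (190000/42.0×10⁹)·(1.52/2.14×10^-4 + 5.18/1.11×10^-3) = 0.05332 rad.

3.05°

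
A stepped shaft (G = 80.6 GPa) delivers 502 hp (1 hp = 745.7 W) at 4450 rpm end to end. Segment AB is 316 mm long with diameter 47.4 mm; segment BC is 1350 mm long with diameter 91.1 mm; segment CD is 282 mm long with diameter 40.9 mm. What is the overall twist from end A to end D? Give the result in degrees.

ω = 2π·4450/60 = 466.0 rad/s, so T = P/ω = 502×745.7 / 466.0 = 803.3 N·m.
J_AB = π(0.0474)⁴/32 = 4.96×10^-7 m⁴; J_BC = π(0.0911)⁴/32 = 6.76×10^-6 m⁴; J_CD = π(0.0409)⁴/32 = 2.75×10^-7 m⁴.
θ = (T/G)·Σ L_i/J_i = (803.3/80.6×10⁹)·(0.316/4.96×10^-7 + 1.35/6.76×10^-6 + 0.282/2.75×10^-7) = 0.01858 rad.

1.06°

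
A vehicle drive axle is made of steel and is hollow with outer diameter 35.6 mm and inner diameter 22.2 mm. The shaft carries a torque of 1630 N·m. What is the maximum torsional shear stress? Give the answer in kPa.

J = π(d_o⁴ − d_i⁴)/32 = π(0.0356⁴ − 0.0222⁴)/32 = 1.338×10^-7 m⁴.
τ_max = T·r/J = 1630 × 0.0178 / 1.338×10^-7 = 2.168×10^8 Pa.

217000 kPa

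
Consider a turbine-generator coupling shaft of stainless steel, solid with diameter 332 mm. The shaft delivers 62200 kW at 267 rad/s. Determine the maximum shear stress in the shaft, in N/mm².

32.4 N/mm²

ω = 267 rad/s, so T = P/ω = 62200×10³ / 267.0 = 233000 N·m.
J = πd⁴/32 = π(0.332)⁴/32 = 1.193×10^-3 m⁴.
τ_max = T·r/J = 233000 × 0.166 / 1.193×10^-3 = 3.242×10^7 Pa.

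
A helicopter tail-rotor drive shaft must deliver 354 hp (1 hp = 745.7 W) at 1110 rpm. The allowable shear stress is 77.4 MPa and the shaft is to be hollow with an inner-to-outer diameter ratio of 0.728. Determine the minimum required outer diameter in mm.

ω = 2π·1110/60 = 116.2 rad/s, so T = P/ω = 354×745.7 / 116.2 = 2271 N·m.
For a hollow shaft with d_i/d_o = 0.728: τ_max = 16T/(π d_o³ (1−k⁴)), so d_o = [16T/(π τ_allow (1−k⁴))]^(1/3) = [16·2271/(π·7.74×10^7·0.7191)]^(1/3) = 0.05923 m.

59.2 mm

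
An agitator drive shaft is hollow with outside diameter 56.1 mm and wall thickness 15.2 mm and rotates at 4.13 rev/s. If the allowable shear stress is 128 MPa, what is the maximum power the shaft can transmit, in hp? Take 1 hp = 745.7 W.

148 hp

J = π(d_o⁴ − d_i⁴)/32 = π(0.0561⁴ − 0.0257⁴)/32 = 9.296×10^-7 m⁴.
T_max = τ_allow·J/r = 1.28×10^8 × 9.296×10^-7 / 0.0281 = 4242 N·m.
ω = 2π·4.13 = 25.95 rad/s, so P_max = T_max·ω = 1.101×10^5 W.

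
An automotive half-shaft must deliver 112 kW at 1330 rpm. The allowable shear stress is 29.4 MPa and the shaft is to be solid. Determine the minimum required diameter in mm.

ω = 2π·1330/60 = 139.3 rad/s, so T = P/ω = 112×10³ / 139.3 = 804.2 N·m.
For a solid shaft τ_max = 16T/(πd³), so d = (16T/(π τ_allow))^(1/3) = (16·804.2/(π·2.94×10^7))^(1/3) = 0.05184 m.

51.8 mm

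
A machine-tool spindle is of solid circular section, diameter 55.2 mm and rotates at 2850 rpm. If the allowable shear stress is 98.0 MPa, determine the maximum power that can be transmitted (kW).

J = πd⁴/32 = π(0.0552)⁴/32 = 9.115×10^-7 m⁴.
T_max = τ_allow·J/r = 9.80×10^7 × 9.115×10^-7 / 0.0276 = 3236 N·m.
ω = 2π·2850/60 = 298.5 rad/s, so P_max = T_max·ω = 9.659×10^5 W.

966 kW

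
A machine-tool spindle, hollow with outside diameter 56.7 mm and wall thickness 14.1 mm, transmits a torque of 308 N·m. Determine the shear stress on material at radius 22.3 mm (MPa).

J = π(d_o⁴ − d_i⁴)/32 = π(0.0567⁴ − 0.0285⁴)/32 = 9.499×10^-7 m⁴.
Shear stress varies linearly with radius: τ = T·r/J = 308.0 × 0.0223 / 9.499×10^-7 = 7.231×10^6 Pa.

7.23 MPa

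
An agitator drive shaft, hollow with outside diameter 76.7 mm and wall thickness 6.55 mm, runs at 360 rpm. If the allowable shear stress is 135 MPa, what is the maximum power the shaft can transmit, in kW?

J = π(d_o⁴ − d_i⁴)/32 = π(0.0767⁴ − 0.0636⁴)/32 = 1.791×10^-6 m⁴.
T_max = τ_allow·J/r = 1.35×10^8 × 1.791×10^-6 / 0.0384 = 6306 N·m.
ω = 2π·360/60 = 37.70 rad/s, so P_max = T_max·ω = 2.377×10^5 W.

238 kW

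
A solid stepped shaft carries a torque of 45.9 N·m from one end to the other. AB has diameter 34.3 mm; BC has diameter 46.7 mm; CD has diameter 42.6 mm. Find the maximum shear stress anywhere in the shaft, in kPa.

5790 kPa

Under the same torque, τ_max = 16T/(πd³) is largest where d is smallest — segment AB (d = 34.3 mm).
τ_max = 16·45.90/(π·(0.0343)³) = 5.793×10^6 Pa.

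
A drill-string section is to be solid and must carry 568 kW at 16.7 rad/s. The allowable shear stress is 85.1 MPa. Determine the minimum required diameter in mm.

ω = 16.7 rad/s, so T = P/ω = 568×10³ / 16.70 = 34010 N·m.
For a solid shaft τ_max = 16T/(πd³), so d = (16T/(π τ_allow))^(1/3) = (16·34010/(π·8.51×10^7))^(1/3) = 0.1267 m.

127 mm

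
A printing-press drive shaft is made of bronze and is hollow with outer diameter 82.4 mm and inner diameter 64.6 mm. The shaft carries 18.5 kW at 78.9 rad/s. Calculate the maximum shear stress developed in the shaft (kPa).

3430 kPa

ω = 78.9 rad/s, so T = P/ω = 18.5×10³ / 78.90 = 234.5 N·m.
J = π(d_o⁴ − d_i⁴)/32 = π(0.0824⁴ − 0.0646⁴)/32 = 2.816×10^-6 m⁴.
τ_max = T·r/J = 234.5 × 0.0412 / 2.816×10^-6 = 3.430×10^6 Pa.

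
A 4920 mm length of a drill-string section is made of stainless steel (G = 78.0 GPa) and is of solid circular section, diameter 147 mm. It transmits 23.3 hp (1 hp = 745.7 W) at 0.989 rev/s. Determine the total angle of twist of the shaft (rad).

0.00385 rad

ω = 2π·0.989 = 6.214 rad/s, so T = P/ω = 23.3×745.7 / 6.214 = 2796 N·m.
J = πd⁴/32 = π(0.147)⁴/32 = 4.584×10^-5 m⁴.
θ = T·L/(G·J) = 2796 × 4.92 / (78.0×10⁹ × 4.584×10^-5) = 3.847×10^-3 rad.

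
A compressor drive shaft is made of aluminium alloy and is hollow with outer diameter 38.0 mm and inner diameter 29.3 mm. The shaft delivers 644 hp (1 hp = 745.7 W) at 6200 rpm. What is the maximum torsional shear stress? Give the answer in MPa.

106 MPa

ω = 2π·6200/60 = 649.3 rad/s, so T = P/ω = 644×745.7 / 649.3 = 739.7 N·m.
J = π(d_o⁴ − d_i⁴)/32 = π(0.0380⁴ − 0.0293⁴)/32 = 1.324×10^-7 m⁴.
τ_max = T·r/J = 739.7 × 0.0190 / 1.324×10^-7 = 1.062×10^8 Pa.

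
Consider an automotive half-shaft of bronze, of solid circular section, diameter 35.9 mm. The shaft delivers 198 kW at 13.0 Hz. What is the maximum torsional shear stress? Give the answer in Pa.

2.67e8 Pa

ω = 2π·13.0 = 81.68 rad/s, so T = P/ω = 198×10³ / 81.68 = 2424 N·m.
J = πd⁴/32 = π(0.0359)⁴/32 = 1.631×10^-7 m⁴.
τ_max = T·r/J = 2424 × 0.0180 / 1.631×10^-7 = 2.668×10^8 Pa.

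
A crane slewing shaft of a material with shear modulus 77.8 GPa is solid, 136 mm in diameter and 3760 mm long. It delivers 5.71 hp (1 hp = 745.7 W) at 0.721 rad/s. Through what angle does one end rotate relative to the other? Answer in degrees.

0.487°

ω = 0.721 rad/s, so T = P/ω = 5.71×745.7 / 0.7210 = 5906 N·m.
J = πd⁴/32 = π(0.136)⁴/32 = 3.359×10^-5 m⁴.
θ = T·L/(G·J) = 5906 × 3.76 / (77.8×10⁹ × 3.359×10^-5) = 8.498×10^-3 rad.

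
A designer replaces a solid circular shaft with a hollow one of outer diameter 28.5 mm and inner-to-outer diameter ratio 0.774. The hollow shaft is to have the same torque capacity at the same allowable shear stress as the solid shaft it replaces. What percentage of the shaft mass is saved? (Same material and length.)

46.1 %

Equal τ_max and T ⇒ the solid shaft needs d_s³ = d_o³(1−k⁴), so d_s = 28.5·(1−0.774⁴)^(1/3) = 24.57 mm.
Area ratio A_h/A_s = d_o²(1−k²)/d_s² = (1−k²)/(1−k⁴)^(2/3) = 0.5392.
Mass saving = 1 − 0.5392 = 46.1 %.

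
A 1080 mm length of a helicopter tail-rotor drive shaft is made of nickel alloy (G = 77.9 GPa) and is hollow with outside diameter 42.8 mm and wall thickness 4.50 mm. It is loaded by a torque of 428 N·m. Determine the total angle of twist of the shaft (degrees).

J = π(d_o⁴ − d_i⁴)/32 = π(0.0428⁴ − 0.0338⁴)/32 = 2.013×10^-7 m⁴.
θ = T·L/(G·J) = 428.0 × 1.08 / (77.9×10⁹ × 2.013×10^-7) = 0.02948 rad.

1.69°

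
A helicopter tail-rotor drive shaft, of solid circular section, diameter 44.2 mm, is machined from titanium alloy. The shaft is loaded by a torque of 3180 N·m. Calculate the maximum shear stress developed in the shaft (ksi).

27.2 ksi

J = πd⁴/32 = π(0.0442)⁴/32 = 3.747×10^-7 m⁴.
τ_max = T·r/J = 3180 × 0.0221 / 3.747×10^-7 = 1.876×10^8 Pa.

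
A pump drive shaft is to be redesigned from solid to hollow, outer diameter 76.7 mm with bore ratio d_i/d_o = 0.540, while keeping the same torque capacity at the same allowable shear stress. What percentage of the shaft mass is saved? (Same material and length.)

Equal τ_max and T ⇒ the solid shaft needs d_s³ = d_o³(1−k⁴), so d_s = 76.7·(1−0.540⁴)^(1/3) = 74.46 mm.
Area ratio A_h/A_s = d_o²(1−k²)/d_s² = (1−k²)/(1−k⁴)^(2/3) = 0.7516.
Mass saving = 1 − 0.7516 = 24.8 %.

24.8 %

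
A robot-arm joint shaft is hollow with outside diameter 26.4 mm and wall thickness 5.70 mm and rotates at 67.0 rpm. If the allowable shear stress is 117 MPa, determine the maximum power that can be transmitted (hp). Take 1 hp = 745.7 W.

3.56 hp

J = π(d_o⁴ − d_i⁴)/32 = π(0.0264⁴ − 0.0150⁴)/32 = 4.272×10^-8 m⁴.
T_max = τ_allow·J/r = 1.17×10^8 × 4.272×10^-8 / 0.0132 = 378.6 N·m.
ω = 2π·67.0/60 = 7.016 rad/s, so P_max = T_max·ω = 2657 W.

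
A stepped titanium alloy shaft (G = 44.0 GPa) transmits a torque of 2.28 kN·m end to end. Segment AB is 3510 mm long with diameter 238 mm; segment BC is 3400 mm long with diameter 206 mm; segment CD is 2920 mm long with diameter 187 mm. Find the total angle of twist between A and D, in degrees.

0.162°

J_AB = π(0.238)⁴/32 = 3.15×10^-4 m⁴; J_BC = π(0.206)⁴/32 = 1.77×10^-4 m⁴; J_CD = π(0.187)⁴/32 = 1.20×10^-4 m⁴.
θ = (T/G)·Σ L_i/J_i = (2280/44.0×10⁹)·(3.51/3.15×10^-4 + 3.40/1.77×10^-4 + 2.92/1.20×10^-4) = 2.834×10^-3 rad.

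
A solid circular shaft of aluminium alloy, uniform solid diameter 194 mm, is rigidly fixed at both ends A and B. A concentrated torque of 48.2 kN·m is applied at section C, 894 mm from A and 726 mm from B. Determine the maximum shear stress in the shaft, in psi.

2690 psi

With uniform GJ and both ends fixed, compatibility θ_AC = θ_CB gives T_A·a = T_B·b, together with T_A + T_B = T₀.
T_A = T₀·b/(a+b) = 48200·726/1620 = 21600 N·m; T_B = 26600 N·m.
τ in each portion: τ_AC = 1.51×10^7 Pa, τ_CB = 1.86×10^7 Pa; maximum is in CB.
τ_max = T_CB·r/J = 26600·0.0970/1.39×10^-4 = 1.855×10^7 Pa.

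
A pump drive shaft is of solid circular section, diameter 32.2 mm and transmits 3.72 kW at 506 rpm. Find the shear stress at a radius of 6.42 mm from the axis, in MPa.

4.27 MPa

ω = 2π·506/60 = 52.99 rad/s, so T = P/ω = 3.72×10³ / 52.99 = 70.20 N·m.
J = πd⁴/32 = π(0.0322)⁴/32 = 1.055×10^-7 m⁴.
Shear stress varies linearly with radius: τ = T·r/J = 70.20 × 0.00642 / 1.055×10^-7 = 4.270×10^6 Pa.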